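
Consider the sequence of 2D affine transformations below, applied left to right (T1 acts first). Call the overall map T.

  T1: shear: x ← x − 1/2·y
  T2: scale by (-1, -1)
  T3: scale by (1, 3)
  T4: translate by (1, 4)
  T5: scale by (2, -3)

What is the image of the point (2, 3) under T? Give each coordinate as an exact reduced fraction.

T(p) = (1, 15)

T1 shear: x ← x − 1/2·y: (2, 3) → (1/2, 3)
T2 scale by (-1, -1): (1/2, 3) → (-1/2, -3)
T3 scale by (1, 3): (-1/2, -3) → (-1/2, -9)
T4 translate by (1, 4): (-1/2, -9) → (1/2, -5)
T5 scale by (2, -3): (1/2, -5) → (1, 15)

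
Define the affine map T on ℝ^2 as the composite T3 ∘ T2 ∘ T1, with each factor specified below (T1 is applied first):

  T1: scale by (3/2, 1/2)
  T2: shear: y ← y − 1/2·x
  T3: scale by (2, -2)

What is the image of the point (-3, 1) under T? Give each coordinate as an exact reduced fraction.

T(p) = (-9, -11/2)

T1 scale by (3/2, 1/2): (-3, 1) → (-9/2, 1/2)
T2 shear: y ← y − 1/2·x: (-9/2, 1/2) → (-9/2, 11/4)
T3 scale by (2, -2): (-9/2, 11/4) → (-9, -11/2)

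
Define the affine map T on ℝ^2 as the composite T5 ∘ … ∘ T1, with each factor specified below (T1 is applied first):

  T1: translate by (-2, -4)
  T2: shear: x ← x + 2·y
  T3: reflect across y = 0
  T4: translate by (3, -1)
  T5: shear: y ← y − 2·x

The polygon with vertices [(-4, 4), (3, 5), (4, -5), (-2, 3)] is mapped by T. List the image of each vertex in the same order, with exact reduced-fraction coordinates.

T1 translate by (-2, -4): (-4, 4) → (-6, 0); (3, 5) → (1, 1); (4, -5) → (2, -9); (-2, 3) → (-4, -1)
T2 shear: x ← x + 2·y: (-6, 0) → (-6, 0); (1, 1) → (3, 1); (2, -9) → (-16, -9); (-4, -1) → (-6, -1)
T3 reflect across y = 0: (-6, 0) → (-6, 0); (3, 1) → (3, -1); (-16, -9) → (-16, 9); (-6, -1) → (-6, 1)
T4 translate by (3, -1): (-6, 0) → (-3, -1); (3, -1) → (6, -2); (-16, 9) → (-13, 8); (-6, 1) → (-3, 0)
T5 shear: y ← y − 2·x: (-3, -1) → (-3, 5); (6, -2) → (6, -14); (-13, 8) → (-13, 34); (-3, 0) → (-3, 6)

image vertices: (-3, 5), (6, -14), (-13, 34), (-3, 6)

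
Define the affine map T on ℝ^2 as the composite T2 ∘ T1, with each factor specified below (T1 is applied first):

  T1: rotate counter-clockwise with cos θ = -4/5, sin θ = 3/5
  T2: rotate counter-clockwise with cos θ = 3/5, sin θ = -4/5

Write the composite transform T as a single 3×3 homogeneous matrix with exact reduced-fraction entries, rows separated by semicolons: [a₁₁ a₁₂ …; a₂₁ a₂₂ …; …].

T1 = [-4/5 -3/5 0; 3/5 -4/5 0; 0 0 1]
T2·T1 = [0 -1 0; 1 0 0; 0 0 1]

T = [0 -1 0; 1 0 0; 0 0 1]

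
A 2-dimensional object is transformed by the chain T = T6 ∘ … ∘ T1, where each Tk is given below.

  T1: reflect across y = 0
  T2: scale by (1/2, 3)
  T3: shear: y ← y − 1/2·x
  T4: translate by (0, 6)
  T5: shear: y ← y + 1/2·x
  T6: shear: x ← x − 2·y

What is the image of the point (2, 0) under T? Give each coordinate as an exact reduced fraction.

T1 reflect across y = 0: (2, 0) → (2, 0)
T2 scale by (1/2, 3): (2, 0) → (1, 0)
T3 shear: y ← y − 1/2·x: (1, 0) → (1, -1/2)
T4 translate by (0, 6): (1, -1/2) → (1, 11/2)
T5 shear: y ← y + 1/2·x: (1, 11/2) → (1, 6)
T6 shear: x ← x − 2·y: (1, 6) → (-11, 6)

T(p) = (-11, 6)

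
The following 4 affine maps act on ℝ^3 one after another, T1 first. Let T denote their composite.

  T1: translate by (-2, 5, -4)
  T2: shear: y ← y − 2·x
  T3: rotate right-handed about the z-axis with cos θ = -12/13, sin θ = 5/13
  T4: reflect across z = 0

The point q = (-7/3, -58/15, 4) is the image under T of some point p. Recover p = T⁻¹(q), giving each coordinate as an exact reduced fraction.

T1 = [1 0 0 -2; 0 1 0 5; 0 0 1 -4; 0 0 0 1]
T2·T1 = [1 0 0 -2; -2 1 0 9; 0 0 1 -4; 0 0 0 1]
T3·…·T1 = [-2/13 -5/13 0 -21/13; 29/13 -12/13 0 -118/13; 0 0 1 -4; 0 0 0 1]
T4·…·T1 = [-2/13 -5/13 0 -21/13; 29/13 -12/13 0 -118/13; 0 0 -1 4; 0 0 0 1]
det M = -1; M⁻¹ = [-12/13 5/13 0 2; -29/13 -2/13 0 -5; 0 0 -1 4; 0 0 0 1]
M⁻¹ · (-7/3, -58/15, 4)ᵀ = (8/3, 4/5, 0)ᵀ

p = (8/3, 4/5, 0)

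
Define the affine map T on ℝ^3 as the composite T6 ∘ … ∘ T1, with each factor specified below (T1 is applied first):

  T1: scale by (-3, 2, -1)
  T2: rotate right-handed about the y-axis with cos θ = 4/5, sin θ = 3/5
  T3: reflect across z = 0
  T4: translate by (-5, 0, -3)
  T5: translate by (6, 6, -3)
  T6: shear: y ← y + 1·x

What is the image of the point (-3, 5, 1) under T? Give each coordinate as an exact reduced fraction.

T1 scale by (-3, 2, -1): (-3, 5, 1) → (9, 10, -1)
T2 rotate right-handed about the y-axis with cos θ = 4/5, sin θ = 3/5: (9, 10, -1) → (33/5, 10, -31/5)
T3 reflect across z = 0: (33/5, 10, -31/5) → (33/5, 10, 31/5)
T4 translate by (-5, 0, -3): (33/5, 10, 31/5) → (8/5, 10, 16/5)
T5 translate by (6, 6, -3): (8/5, 10, 16/5) → (38/5, 16, 1/5)
T6 shear: y ← y + 1·x: (38/5, 16, 1/5) → (38/5, 118/5, 1/5)

T(p) = (38/5, 118/5, 1/5)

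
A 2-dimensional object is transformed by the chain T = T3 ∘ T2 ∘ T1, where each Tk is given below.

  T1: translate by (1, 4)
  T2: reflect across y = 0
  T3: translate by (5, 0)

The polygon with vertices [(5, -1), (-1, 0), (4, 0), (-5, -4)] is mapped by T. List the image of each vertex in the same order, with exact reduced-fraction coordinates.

image vertices: (11, -3), (5, -4), (10, -4), (1, 0)

T1 translate by (1, 4): (5, -1) → (6, 3); (-1, 0) → (0, 4); (4, 0) → (5, 4); (-5, -4) → (-4, 0)
T2 reflect across y = 0: (6, 3) → (6, -3); (0, 4) → (0, -4); (5, 4) → (5, -4); (-4, 0) → (-4, 0)
T3 translate by (5, 0): (6, -3) → (11, -3); (0, -4) → (5, -4); (5, -4) → (10, -4); (-4, 0) → (1, 0)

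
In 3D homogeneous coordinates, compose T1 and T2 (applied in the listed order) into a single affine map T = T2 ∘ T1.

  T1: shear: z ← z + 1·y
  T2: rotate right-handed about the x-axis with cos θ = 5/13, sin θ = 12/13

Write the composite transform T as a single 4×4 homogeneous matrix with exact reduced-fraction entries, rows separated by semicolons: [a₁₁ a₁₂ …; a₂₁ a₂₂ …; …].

T1 = [1 0 0 0; 0 1 0 0; 0 1 1 0; 0 0 0 1]
T2·T1 = [1 0 0 0; 0 -7/13 -12/13 0; 0 17/13 5/13 0; 0 0 0 1]

T = [1 0 0 0; 0 -7/13 -12/13 0; 0 17/13 5/13 0; 0 0 0 1]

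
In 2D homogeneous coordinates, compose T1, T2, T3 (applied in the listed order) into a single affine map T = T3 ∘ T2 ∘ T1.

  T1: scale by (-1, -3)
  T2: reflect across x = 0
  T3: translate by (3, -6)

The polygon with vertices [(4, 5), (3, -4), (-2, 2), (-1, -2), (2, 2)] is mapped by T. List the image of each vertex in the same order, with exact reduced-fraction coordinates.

image vertices: (7, -21), (6, 6), (1, -12), (2, 0), (5, -12)

T1 scale by (-1, -3): (4, 5) → (-4, -15); (3, -4) → (-3, 12); (-2, 2) → (2, -6); (-1, -2) → (1, 6); (2, 2) → (-2, -6)
T2 reflect across x = 0: (-4, -15) → (4, -15); (-3, 12) → (3, 12); (2, -6) → (-2, -6); (1, 6) → (-1, 6); (-2, -6) → (2, -6)
T3 translate by (3, -6): (4, -15) → (7, -21); (3, 12) → (6, 6); (-2, -6) → (1, -12); (-1, 6) → (2, 0); (2, -6) → (5, -12)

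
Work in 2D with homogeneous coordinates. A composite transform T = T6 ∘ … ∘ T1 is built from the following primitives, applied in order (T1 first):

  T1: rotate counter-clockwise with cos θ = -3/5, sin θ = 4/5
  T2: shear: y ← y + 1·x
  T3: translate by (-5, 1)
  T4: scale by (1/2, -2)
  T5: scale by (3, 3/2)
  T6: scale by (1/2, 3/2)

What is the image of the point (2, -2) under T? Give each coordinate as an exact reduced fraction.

T(p) = (-69/20, -189/10)

T1 rotate counter-clockwise with cos θ = -3/5, sin θ = 4/5: (2, -2) → (2/5, 14/5)
T2 shear: y ← y + 1·x: (2/5, 14/5) → (2/5, 16/5)
T3 translate by (-5, 1): (2/5, 16/5) → (-23/5, 21/5)
T4 scale by (1/2, -2): (-23/5, 21/5) → (-23/10, -42/5)
T5 scale by (3, 3/2): (-23/10, -42/5) → (-69/10, -63/5)
T6 scale by (1/2, 3/2): (-69/10, -63/5) → (-69/20, -189/10)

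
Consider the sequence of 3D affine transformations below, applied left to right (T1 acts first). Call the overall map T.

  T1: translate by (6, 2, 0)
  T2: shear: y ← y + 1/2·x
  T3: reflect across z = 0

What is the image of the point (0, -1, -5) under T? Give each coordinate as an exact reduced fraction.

T(p) = (6, 4, 5)

T1 translate by (6, 2, 0): (0, -1, -5) → (6, 1, -5)
T2 shear: y ← y + 1/2·x: (6, 1, -5) → (6, 4, -5)
T3 reflect across z = 0: (6, 4, -5) → (6, 4, 5)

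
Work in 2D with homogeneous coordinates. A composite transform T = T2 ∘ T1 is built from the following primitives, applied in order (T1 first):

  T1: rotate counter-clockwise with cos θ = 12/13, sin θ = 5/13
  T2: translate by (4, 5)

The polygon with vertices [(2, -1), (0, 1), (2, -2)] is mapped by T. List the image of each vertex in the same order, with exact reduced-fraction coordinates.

T1 rotate counter-clockwise with cos θ = 12/13, sin θ = 5/13: (2, -1) → (29/13, -2/13); (0, 1) → (-5/13, 12/13); (2, -2) → (34/13, -14/13)
T2 translate by (4, 5): (29/13, -2/13) → (81/13, 63/13); (-5/13, 12/13) → (47/13, 77/13); (34/13, -14/13) → (86/13, 51/13)

image vertices: (81/13, 63/13), (47/13, 77/13), (86/13, 51/13)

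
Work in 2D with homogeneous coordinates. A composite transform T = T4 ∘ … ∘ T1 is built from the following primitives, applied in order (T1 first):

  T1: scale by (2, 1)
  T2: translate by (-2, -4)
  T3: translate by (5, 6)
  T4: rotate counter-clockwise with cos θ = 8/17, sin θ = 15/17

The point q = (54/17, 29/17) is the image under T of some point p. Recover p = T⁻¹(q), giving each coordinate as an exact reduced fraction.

p = (0, -4)

T1 = [2 0 0; 0 1 0; 0 0 1]
T2·T1 = [2 0 -2; 0 1 -4; 0 0 1]
T3·…·T1 = [2 0 3; 0 1 2; 0 0 1]
T4·…·T1 = [16/17 -15/17 -6/17; 30/17 8/17 61/17; 0 0 1]
det M = 2; M⁻¹ = [4/17 15/34 -3/2; -15/17 8/17 -2; 0 0 1]
M⁻¹ · (54/17, 29/17)ᵀ = (0, -4)ᵀ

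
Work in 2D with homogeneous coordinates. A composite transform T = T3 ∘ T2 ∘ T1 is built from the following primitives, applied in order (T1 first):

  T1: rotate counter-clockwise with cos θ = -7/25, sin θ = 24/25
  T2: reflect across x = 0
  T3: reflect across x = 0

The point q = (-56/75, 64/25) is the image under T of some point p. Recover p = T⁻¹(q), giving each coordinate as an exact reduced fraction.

p = (8/3, 0)

T1 = [-7/25 -24/25 0; 24/25 -7/25 0; 0 0 1]
T2·T1 = [7/25 24/25 0; 24/25 -7/25 0; 0 0 1]
T3·…·T1 = [-7/25 -24/25 0; 24/25 -7/25 0; 0 0 1]
det M = 1; M⁻¹ = [-7/25 24/25 0; -24/25 -7/25 0; 0 0 1]
M⁻¹ · (-56/75, 64/25)ᵀ = (8/3, 0)ᵀ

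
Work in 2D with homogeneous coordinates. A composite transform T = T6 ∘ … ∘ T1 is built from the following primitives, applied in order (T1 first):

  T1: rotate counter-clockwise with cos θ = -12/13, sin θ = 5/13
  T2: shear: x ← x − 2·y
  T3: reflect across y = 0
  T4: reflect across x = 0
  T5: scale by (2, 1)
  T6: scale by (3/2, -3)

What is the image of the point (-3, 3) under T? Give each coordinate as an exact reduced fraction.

T(p) = (-369/13, -153/13)

T1 rotate counter-clockwise with cos θ = -12/13, sin θ = 5/13: (-3, 3) → (21/13, -51/13)
T2 shear: x ← x − 2·y: (21/13, -51/13) → (123/13, -51/13)
T3 reflect across y = 0: (123/13, -51/13) → (123/13, 51/13)
T4 reflect across x = 0: (123/13, 51/13) → (-123/13, 51/13)
T5 scale by (2, 1): (-123/13, 51/13) → (-246/13, 51/13)
T6 scale by (3/2, -3): (-246/13, 51/13) → (-369/13, -153/13)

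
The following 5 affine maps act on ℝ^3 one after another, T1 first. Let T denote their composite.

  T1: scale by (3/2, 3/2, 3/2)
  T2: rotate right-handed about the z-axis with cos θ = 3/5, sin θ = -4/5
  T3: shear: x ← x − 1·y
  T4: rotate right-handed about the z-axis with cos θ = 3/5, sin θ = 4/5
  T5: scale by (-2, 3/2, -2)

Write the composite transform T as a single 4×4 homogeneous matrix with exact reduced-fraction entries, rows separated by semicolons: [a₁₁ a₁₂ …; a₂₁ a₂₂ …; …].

T1 = [3/2 0 0 0; 0 3/2 0 0; 0 0 3/2 0; 0 0 0 1]
T2·T1 = [9/10 6/5 0 0; -6/5 9/10 0 0; 0 0 3/2 0; 0 0 0 1]
T3·…·T1 = [21/10 3/10 0 0; -6/5 9/10 0 0; 0 0 3/2 0; 0 0 0 1]
T4·…·T1 = [111/50 -27/50 0 0; 24/25 39/50 0 0; 0 0 3/2 0; 0 0 0 1]
T5·…·T1 = [-111/25 27/25 0 0; 36/25 117/100 0 0; 0 0 -3 0; 0 0 0 1]

T = [-111/25 27/25 0 0; 36/25 117/100 0 0; 0 0 -3 0; 0 0 0 1]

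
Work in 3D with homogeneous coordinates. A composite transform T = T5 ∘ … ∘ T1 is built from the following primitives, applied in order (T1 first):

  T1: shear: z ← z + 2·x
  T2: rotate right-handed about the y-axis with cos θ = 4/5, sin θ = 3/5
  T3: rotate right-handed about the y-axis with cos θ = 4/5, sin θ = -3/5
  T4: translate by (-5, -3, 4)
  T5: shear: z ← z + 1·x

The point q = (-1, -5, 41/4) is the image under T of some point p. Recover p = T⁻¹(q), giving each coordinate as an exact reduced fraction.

p = (4, -2, -3/4)

T1 = [1 0 0 0; 0 1 0 0; 2 0 1 0; 0 0 0 1]
T2·T1 = [2 0 3/5 0; 0 1 0 0; 1 0 4/5 0; 0 0 0 1]
T3·…·T1 = [1 0 0 0; 0 1 0 0; 2 0 1 0; 0 0 0 1]
T4·…·T1 = [1 0 0 -5; 0 1 0 -3; 2 0 1 4; 0 0 0 1]
T5·…·T1 = [1 0 0 -5; 0 1 0 -3; 3 0 1 -1; 0 0 0 1]
det M = 1; M⁻¹ = [1 0 0 5; 0 1 0 3; -3 0 1 -14; 0 0 0 1]
M⁻¹ · (-1, -5, 41/4)ᵀ = (4, -2, -3/4)ᵀ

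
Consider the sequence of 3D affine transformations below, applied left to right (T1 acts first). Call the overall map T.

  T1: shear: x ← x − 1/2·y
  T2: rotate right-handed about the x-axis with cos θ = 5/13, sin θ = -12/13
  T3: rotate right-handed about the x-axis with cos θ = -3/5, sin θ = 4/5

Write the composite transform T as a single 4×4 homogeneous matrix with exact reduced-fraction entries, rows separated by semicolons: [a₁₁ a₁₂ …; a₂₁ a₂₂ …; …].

T = [1 -1/2 0 0; 0 33/65 -56/65 0; 0 56/65 33/65 0; 0 0 0 1]

T1 = [1 -1/2 0 0; 0 1 0 0; 0 0 1 0; 0 0 0 1]
T2·T1 = [1 -1/2 0 0; 0 5/13 12/13 0; 0 -12/13 5/13 0; 0 0 0 1]
T3·…·T1 = [1 -1/2 0 0; 0 33/65 -56/65 0; 0 56/65 33/65 0; 0 0 0 1]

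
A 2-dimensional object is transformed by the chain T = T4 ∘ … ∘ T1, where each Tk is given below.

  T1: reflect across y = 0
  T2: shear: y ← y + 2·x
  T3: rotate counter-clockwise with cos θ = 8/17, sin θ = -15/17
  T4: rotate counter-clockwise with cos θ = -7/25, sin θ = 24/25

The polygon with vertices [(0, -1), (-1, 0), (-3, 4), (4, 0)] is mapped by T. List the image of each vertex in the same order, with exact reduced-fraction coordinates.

T1 reflect across y = 0: (0, -1) → (0, 1); (-1, 0) → (-1, 0); (-3, 4) → (-3, -4); (4, 0) → (4, 0)
T2 shear: y ← y + 2·x: (0, 1) → (0, 1); (-1, 0) → (-1, -2); (-3, -4) → (-3, -10); (4, 0) → (4, 8)
T3 rotate counter-clockwise with cos θ = 8/17, sin θ = -15/17: (0, 1) → (15/17, 8/17); (-1, -2) → (-38/17, -1/17); (-3, -10) → (-174/17, -35/17); (4, 8) → (152/17, 4/17)
T4 rotate counter-clockwise with cos θ = -7/25, sin θ = 24/25: (15/17, 8/17) → (-297/425, 304/425); (-38/17, -1/17) → (58/85, -181/85); (-174/17, -35/17) → (2058/425, -3931/425); (152/17, 4/17) → (-232/85, 724/85)

image vertices: (-297/425, 304/425), (58/85, -181/85), (2058/425, -3931/425), (-232/85, 724/85)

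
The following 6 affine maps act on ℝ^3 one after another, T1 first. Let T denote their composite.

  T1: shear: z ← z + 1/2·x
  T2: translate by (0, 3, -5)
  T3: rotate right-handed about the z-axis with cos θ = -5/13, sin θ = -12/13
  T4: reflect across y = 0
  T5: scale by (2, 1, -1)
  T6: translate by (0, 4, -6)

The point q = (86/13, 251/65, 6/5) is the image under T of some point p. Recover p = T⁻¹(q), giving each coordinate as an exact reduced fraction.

p = (-7/5, 0, -3/2)

T1 = [1 0 0 0; 0 1 0 0; 1/2 0 1 0; 0 0 0 1]
T2·T1 = [1 0 0 0; 0 1 0 3; 1/2 0 1 -5; 0 0 0 1]
T3·…·T1 = [-5/13 12/13 0 36/13; -12/13 -5/13 0 -15/13; 1/2 0 1 -5; 0 0 0 1]
T4·…·T1 = [-5/13 12/13 0 36/13; 12/13 5/13 0 15/13; 1/2 0 1 -5; 0 0 0 1]
T5·…·T1 = [-10/13 24/13 0 72/13; 12/13 5/13 0 15/13; -1/2 0 -1 5; 0 0 0 1]
T6·…·T1 = [-10/13 24/13 0 72/13; 12/13 5/13 0 67/13; -1/2 0 -1 -1; 0 0 0 1]
det M = 2; M⁻¹ = [-5/26 12/13 0 -48/13; 6/13 5/13 0 -59/13; 5/52 -6/13 -1 11/13; 0 0 0 1]
M⁻¹ · (86/13, 251/65, 6/5)ᵀ = (-7/5, 0, -3/2)ᵀ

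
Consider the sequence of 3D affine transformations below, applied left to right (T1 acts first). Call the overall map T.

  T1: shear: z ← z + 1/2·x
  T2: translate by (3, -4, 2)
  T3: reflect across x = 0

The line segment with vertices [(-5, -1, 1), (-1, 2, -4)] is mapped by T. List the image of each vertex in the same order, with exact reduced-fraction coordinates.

image vertices: (2, -5, 1/2), (-2, -2, -5/2)

T1 shear: z ← z + 1/2·x: (-5, -1, 1) → (-5, -1, -3/2); (-1, 2, -4) → (-1, 2, -9/2)
T2 translate by (3, -4, 2): (-5, -1, -3/2) → (-2, -5, 1/2); (-1, 2, -9/2) → (2, -2, -5/2)
T3 reflect across x = 0: (-2, -5, 1/2) → (2, -5, 1/2); (2, -2, -5/2) → (-2, -2, -5/2)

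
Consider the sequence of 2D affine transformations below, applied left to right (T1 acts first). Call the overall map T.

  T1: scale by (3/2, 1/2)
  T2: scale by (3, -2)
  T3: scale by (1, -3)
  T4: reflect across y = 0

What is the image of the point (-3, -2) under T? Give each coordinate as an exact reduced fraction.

T1 scale by (3/2, 1/2): (-3, -2) → (-9/2, -1)
T2 scale by (3, -2): (-9/2, -1) → (-27/2, 2)
T3 scale by (1, -3): (-27/2, 2) → (-27/2, -6)
T4 reflect across y = 0: (-27/2, -6) → (-27/2, 6)

T(p) = (-27/2, 6)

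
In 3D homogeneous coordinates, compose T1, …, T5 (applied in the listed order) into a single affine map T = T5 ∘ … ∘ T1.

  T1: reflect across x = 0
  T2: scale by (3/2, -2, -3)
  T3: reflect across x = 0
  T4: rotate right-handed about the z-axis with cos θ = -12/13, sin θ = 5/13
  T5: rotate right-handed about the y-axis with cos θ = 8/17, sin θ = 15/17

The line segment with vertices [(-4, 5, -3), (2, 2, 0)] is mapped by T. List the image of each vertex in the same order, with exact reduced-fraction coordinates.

image vertices: (2731/221, 90/13, -894/221), (-128/221, 63/13, 240/221)

T1 reflect across x = 0: (-4, 5, -3) → (4, 5, -3); (2, 2, 0) → (-2, 2, 0)
T2 scale by (3/2, -2, -3): (4, 5, -3) → (6, -10, 9); (-2, 2, 0) → (-3, -4, 0)
T3 reflect across x = 0: (6, -10, 9) → (-6, -10, 9); (-3, -4, 0) → (3, -4, 0)
T4 rotate right-handed about the z-axis with cos θ = -12/13, sin θ = 5/13: (-6, -10, 9) → (122/13, 90/13, 9); (3, -4, 0) → (-16/13, 63/13, 0)
T5 rotate right-handed about the y-axis with cos θ = 8/17, sin θ = 15/17: (122/13, 90/13, 9) → (2731/221, 90/13, -894/221); (-16/13, 63/13, 0) → (-128/221, 63/13, 240/221)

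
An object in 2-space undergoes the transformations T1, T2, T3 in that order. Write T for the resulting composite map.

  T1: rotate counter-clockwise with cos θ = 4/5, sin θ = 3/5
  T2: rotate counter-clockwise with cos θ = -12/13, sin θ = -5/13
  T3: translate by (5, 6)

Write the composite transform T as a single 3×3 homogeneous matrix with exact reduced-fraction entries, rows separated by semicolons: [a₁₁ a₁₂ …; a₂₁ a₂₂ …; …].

T = [-33/65 56/65 5; -56/65 -33/65 6; 0 0 1]

T1 = [4/5 -3/5 0; 3/5 4/5 0; 0 0 1]
T2·T1 = [-33/65 56/65 0; -56/65 -33/65 0; 0 0 1]
T3·…·T1 = [-33/65 56/65 5; -56/65 -33/65 6; 0 0 1]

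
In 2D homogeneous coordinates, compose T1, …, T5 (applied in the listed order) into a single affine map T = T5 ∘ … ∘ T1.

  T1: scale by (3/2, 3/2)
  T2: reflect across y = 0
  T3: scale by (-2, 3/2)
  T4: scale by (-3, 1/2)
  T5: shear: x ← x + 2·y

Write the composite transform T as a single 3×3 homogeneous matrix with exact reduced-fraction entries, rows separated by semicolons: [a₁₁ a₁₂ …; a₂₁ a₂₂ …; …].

T = [9 -9/4 0; 0 -9/8 0; 0 0 1]

T1 = [3/2 0 0; 0 3/2 0; 0 0 1]
T2·T1 = [3/2 0 0; 0 -3/2 0; 0 0 1]
T3·…·T1 = [-3 0 0; 0 -9/4 0; 0 0 1]
T4·…·T1 = [9 0 0; 0 -9/8 0; 0 0 1]
T5·…·T1 = [9 -9/4 0; 0 -9/8 0; 0 0 1]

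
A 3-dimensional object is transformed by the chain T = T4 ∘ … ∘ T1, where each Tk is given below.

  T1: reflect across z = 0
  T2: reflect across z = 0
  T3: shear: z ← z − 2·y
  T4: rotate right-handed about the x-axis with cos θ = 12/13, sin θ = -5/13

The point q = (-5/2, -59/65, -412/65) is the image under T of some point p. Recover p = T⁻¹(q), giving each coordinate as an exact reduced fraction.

T1 = [1 0 0 0; 0 1 0 0; 0 0 -1 0; 0 0 0 1]
T2·T1 = [1 0 0 0; 0 1 0 0; 0 0 1 0; 0 0 0 1]
T3·…·T1 = [1 0 0 0; 0 1 0 0; 0 -2 1 0; 0 0 0 1]
T4·…·T1 = [1 0 0 0; 0 2/13 5/13 0; 0 -29/13 12/13 0; 0 0 0 1]
det M = 1; M⁻¹ = [1 0 0 0; 0 12/13 -5/13 0; 0 29/13 2/13 0; 0 0 0 1]
M⁻¹ · (-5/2, -59/65, -412/65)ᵀ = (-5/2, 8/5, -3)ᵀ

p = (-5/2, 8/5, -3)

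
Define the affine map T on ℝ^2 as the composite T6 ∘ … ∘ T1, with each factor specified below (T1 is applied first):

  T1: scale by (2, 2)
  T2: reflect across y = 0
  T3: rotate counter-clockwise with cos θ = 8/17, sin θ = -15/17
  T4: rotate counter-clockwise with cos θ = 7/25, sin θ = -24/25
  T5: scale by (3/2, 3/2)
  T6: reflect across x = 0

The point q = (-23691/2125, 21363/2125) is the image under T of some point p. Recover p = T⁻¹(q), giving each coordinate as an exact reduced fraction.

T1 = [2 0 0; 0 2 0; 0 0 1]
T2·T1 = [2 0 0; 0 -2 0; 0 0 1]
T3·…·T1 = [16/17 -30/17 0; -30/17 -16/17 0; 0 0 1]
T4·…·T1 = [-608/425 -594/425 0; -594/425 608/425 0; 0 0 1]
T5·…·T1 = [-912/425 -891/425 0; -891/425 912/425 0; 0 0 1]
T6·…·T1 = [912/425 891/425 0; -891/425 912/425 0; 0 0 1]
det M = 9; M⁻¹ = [304/1275 -99/425 0; 99/425 304/1275 0; 0 0 1]
M⁻¹ · (-23691/2125, 21363/2125)ᵀ = (-5, -1/5)ᵀ

p = (-5, -1/5)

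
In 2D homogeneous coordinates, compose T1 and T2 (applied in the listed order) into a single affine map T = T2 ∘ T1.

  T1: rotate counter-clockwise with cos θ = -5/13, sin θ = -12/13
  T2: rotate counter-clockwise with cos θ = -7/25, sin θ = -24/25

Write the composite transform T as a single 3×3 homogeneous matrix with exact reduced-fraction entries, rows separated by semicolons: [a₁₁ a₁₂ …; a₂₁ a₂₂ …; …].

T = [-253/325 -204/325 0; 204/325 -253/325 0; 0 0 1]

T1 = [-5/13 12/13 0; -12/13 -5/13 0; 0 0 1]
T2·T1 = [-253/325 -204/325 0; 204/325 -253/325 0; 0 0 1]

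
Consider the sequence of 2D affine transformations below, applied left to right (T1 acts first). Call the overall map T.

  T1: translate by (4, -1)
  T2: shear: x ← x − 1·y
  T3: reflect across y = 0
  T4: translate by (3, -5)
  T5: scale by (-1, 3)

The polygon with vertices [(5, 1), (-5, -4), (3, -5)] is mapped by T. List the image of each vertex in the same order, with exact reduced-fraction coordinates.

image vertices: (-12, -15), (-7, 0), (-16, 3)

T1 translate by (4, -1): (5, 1) → (9, 0); (-5, -4) → (-1, -5); (3, -5) → (7, -6)
T2 shear: x ← x − 1·y: (9, 0) → (9, 0); (-1, -5) → (4, -5); (7, -6) → (13, -6)
T3 reflect across y = 0: (9, 0) → (9, 0); (4, -5) → (4, 5); (13, -6) → (13, 6)
T4 translate by (3, -5): (9, 0) → (12, -5); (4, 5) → (7, 0); (13, 6) → (16, 1)
T5 scale by (-1, 3): (12, -5) → (-12, -15); (7, 0) → (-7, 0); (16, 1) → (-16, 3)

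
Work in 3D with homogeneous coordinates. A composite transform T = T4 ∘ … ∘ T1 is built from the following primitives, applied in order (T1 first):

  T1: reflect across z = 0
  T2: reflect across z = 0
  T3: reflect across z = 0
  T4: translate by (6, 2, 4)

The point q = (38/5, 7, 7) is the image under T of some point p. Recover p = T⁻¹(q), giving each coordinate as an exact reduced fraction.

p = (8/5, 5, -3)

T1 = [1 0 0 0; 0 1 0 0; 0 0 -1 0; 0 0 0 1]
T2·T1 = [1 0 0 0; 0 1 0 0; 0 0 1 0; 0 0 0 1]
T3·…·T1 = [1 0 0 0; 0 1 0 0; 0 0 -1 0; 0 0 0 1]
T4·…·T1 = [1 0 0 6; 0 1 0 2; 0 0 -1 4; 0 0 0 1]
det M = -1; M⁻¹ = [1 0 0 -6; 0 1 0 -2; 0 0 -1 4; 0 0 0 1]
M⁻¹ · (38/5, 7, 7)ᵀ = (8/5, 5, -3)ᵀ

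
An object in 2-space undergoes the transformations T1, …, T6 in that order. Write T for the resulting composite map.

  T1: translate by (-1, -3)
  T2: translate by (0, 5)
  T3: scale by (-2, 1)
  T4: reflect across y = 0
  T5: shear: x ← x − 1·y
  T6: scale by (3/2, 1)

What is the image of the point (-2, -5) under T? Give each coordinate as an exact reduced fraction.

T1 translate by (-1, -3): (-2, -5) → (-3, -8)
T2 translate by (0, 5): (-3, -8) → (-3, -3)
T3 scale by (-2, 1): (-3, -3) → (6, -3)
T4 reflect across y = 0: (6, -3) → (6, 3)
T5 shear: x ← x − 1·y: (6, 3) → (3, 3)
T6 scale by (3/2, 1): (3, 3) → (9/2, 3)

T(p) = (9/2, 3)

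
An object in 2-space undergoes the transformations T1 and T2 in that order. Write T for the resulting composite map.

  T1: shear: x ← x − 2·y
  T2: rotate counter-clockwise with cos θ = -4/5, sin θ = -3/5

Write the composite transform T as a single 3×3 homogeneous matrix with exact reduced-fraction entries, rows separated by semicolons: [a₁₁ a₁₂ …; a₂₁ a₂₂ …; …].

T1 = [1 -2 0; 0 1 0; 0 0 1]
T2·T1 = [-4/5 11/5 0; -3/5 2/5 0; 0 0 1]

T = [-4/5 11/5 0; -3/5 2/5 0; 0 0 1]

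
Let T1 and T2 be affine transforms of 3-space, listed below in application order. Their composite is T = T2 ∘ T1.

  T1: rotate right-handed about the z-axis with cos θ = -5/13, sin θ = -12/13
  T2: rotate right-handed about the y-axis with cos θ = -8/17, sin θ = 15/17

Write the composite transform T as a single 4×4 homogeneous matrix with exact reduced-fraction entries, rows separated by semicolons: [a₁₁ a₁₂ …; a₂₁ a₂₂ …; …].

T1 = [-5/13 12/13 0 0; -12/13 -5/13 0 0; 0 0 1 0; 0 0 0 1]
T2·T1 = [40/221 -96/221 15/17 0; -12/13 -5/13 0 0; 75/221 -180/221 -8/17 0; 0 0 0 1]

T = [40/221 -96/221 15/17 0; -12/13 -5/13 0 0; 75/221 -180/221 -8/17 0; 0 0 0 1]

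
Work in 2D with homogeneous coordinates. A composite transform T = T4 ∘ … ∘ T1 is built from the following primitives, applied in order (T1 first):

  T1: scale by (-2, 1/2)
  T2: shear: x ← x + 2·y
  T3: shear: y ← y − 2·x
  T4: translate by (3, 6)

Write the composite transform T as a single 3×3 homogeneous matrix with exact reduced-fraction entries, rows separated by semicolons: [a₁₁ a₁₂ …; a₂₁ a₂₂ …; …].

T1 = [-2 0 0; 0 1/2 0; 0 0 1]
T2·T1 = [-2 1 0; 0 1/2 0; 0 0 1]
T3·…·T1 = [-2 1 0; 4 -3/2 0; 0 0 1]
T4·…·T1 = [-2 1 3; 4 -3/2 6; 0 0 1]

T = [-2 1 3; 4 -3/2 6; 0 0 1]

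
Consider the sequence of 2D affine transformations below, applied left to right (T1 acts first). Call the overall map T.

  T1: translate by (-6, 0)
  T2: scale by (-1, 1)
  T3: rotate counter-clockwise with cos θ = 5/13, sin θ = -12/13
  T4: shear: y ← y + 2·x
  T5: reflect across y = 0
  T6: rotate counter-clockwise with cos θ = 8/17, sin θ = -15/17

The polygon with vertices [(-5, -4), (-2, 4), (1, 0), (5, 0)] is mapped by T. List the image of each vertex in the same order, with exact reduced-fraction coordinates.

T1 translate by (-6, 0): (-5, -4) → (-11, -4); (-2, 4) → (-8, 4); (1, 0) → (-5, 0); (5, 0) → (-1, 0)
T2 scale by (-1, 1): (-11, -4) → (11, -4); (-8, 4) → (8, 4); (-5, 0) → (5, 0); (-1, 0) → (1, 0)
T3 rotate counter-clockwise with cos θ = 5/13, sin θ = -12/13: (11, -4) → (7/13, -152/13); (8, 4) → (88/13, -76/13); (5, 0) → (25/13, -60/13); (1, 0) → (5/13, -12/13)
T4 shear: y ← y + 2·x: (7/13, -152/13) → (7/13, -138/13); (88/13, -76/13) → (88/13, 100/13); (25/13, -60/13) → (25/13, -10/13); (5/13, -12/13) → (5/13, -2/13)
T5 reflect across y = 0: (7/13, -138/13) → (7/13, 138/13); (88/13, 100/13) → (88/13, -100/13); (25/13, -10/13) → (25/13, 10/13); (5/13, -2/13) → (5/13, 2/13)
T6 rotate counter-clockwise with cos θ = 8/17, sin θ = -15/17: (7/13, 138/13) → (2126/221, 999/221); (88/13, -100/13) → (-796/221, -2120/221); (25/13, 10/13) → (350/221, -295/221); (5/13, 2/13) → (70/221, -59/221)

image vertices: (2126/221, 999/221), (-796/221, -2120/221), (350/221, -295/221), (70/221, -59/221)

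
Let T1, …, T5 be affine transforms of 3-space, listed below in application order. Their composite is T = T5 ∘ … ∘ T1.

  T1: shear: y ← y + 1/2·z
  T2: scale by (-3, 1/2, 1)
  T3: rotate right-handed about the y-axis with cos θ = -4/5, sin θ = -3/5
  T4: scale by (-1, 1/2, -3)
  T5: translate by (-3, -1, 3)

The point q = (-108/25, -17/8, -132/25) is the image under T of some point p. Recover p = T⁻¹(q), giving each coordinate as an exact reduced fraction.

p = (-1/5, -3, -3)

T1 = [1 0 0 0; 0 1 1/2 0; 0 0 1 0; 0 0 0 1]
T2·T1 = [-3 0 0 0; 0 1/2 1/4 0; 0 0 1 0; 0 0 0 1]
T3·…·T1 = [12/5 0 -3/5 0; 0 1/2 1/4 0; -9/5 0 -4/5 0; 0 0 0 1]
T4·…·T1 = [-12/5 0 3/5 0; 0 1/4 1/8 0; 27/5 0 12/5 0; 0 0 0 1]
T5·…·T1 = [-12/5 0 3/5 -3; 0 1/4 1/8 -1; 27/5 0 12/5 3; 0 0 0 1]
det M = -9/4; M⁻¹ = [-4/15 0 1/15 -1; -3/10 4 -2/15 7/2; 3/5 0 4/15 1; 0 0 0 1]
M⁻¹ · (-108/25, -17/8, -132/25)ᵀ = (-1/5, -3, -3)ᵀ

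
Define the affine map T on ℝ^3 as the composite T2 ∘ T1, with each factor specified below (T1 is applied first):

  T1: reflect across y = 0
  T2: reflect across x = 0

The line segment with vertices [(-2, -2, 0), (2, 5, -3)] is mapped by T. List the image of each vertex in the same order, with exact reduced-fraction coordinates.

T1 reflect across y = 0: (-2, -2, 0) → (-2, 2, 0); (2, 5, -3) → (2, -5, -3)
T2 reflect across x = 0: (-2, 2, 0) → (2, 2, 0); (2, -5, -3) → (-2, -5, -3)

image vertices: (2, 2, 0), (-2, -5, -3)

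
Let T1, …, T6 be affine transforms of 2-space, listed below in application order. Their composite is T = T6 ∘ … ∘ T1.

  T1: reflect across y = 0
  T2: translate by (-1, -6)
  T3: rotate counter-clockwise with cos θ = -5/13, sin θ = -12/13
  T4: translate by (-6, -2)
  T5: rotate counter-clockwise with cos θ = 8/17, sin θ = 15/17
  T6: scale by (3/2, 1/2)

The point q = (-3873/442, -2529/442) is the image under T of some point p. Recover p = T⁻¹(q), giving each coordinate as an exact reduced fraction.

T1 = [1 0 0; 0 -1 0; 0 0 1]
T2·T1 = [1 0 -1; 0 -1 -6; 0 0 1]
T3·…·T1 = [-5/13 -12/13 -67/13; -12/13 5/13 42/13; 0 0 1]
T4·…·T1 = [-5/13 -12/13 -145/13; -12/13 5/13 16/13; 0 0 1]
T5·…·T1 = [140/221 -171/221 -1400/221; -171/221 -140/221 -2047/221; 0 0 1]
T6·…·T1 = [210/221 -513/442 -2100/221; -171/442 -70/221 -2047/442; 0 0 1]
det M = -3/4; M⁻¹ = [280/663 -342/221 -41/13; -114/221 -280/221 -140/13; 0 0 1]
M⁻¹ · (-3873/442, -2529/442)ᵀ = (2, 1)ᵀ

p = (2, 1)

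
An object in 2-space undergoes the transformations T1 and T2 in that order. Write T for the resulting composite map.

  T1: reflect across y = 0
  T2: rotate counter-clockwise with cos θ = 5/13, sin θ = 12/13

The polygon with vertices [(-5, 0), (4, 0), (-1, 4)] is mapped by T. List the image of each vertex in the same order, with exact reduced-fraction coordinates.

T1 reflect across y = 0: (-5, 0) → (-5, 0); (4, 0) → (4, 0); (-1, 4) → (-1, -4)
T2 rotate counter-clockwise with cos θ = 5/13, sin θ = 12/13: (-5, 0) → (-25/13, -60/13); (4, 0) → (20/13, 48/13); (-1, -4) → (43/13, -32/13)

image vertices: (-25/13, -60/13), (20/13, 48/13), (43/13, -32/13)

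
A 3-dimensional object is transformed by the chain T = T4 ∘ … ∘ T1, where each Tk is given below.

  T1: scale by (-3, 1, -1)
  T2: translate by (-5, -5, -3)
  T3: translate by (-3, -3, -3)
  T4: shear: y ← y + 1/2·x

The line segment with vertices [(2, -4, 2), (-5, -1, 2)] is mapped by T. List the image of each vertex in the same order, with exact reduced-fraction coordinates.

image vertices: (-14, -19, -8), (7, -11/2, -8)

T1 scale by (-3, 1, -1): (2, -4, 2) → (-6, -4, -2); (-5, -1, 2) → (15, -1, -2)
T2 translate by (-5, -5, -3): (-6, -4, -2) → (-11, -9, -5); (15, -1, -2) → (10, -6, -5)
T3 translate by (-3, -3, -3): (-11, -9, -5) → (-14, -12, -8); (10, -6, -5) → (7, -9, -8)
T4 shear: y ← y + 1/2·x: (-14, -12, -8) → (-14, -19, -8); (7, -9, -8) → (7, -11/2, -8)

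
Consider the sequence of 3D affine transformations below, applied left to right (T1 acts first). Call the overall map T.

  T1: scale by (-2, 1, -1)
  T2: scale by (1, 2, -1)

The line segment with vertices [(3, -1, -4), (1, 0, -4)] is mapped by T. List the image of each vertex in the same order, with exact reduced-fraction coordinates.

image vertices: (-6, -2, -4), (-2, 0, -4)

T1 scale by (-2, 1, -1): (3, -1, -4) → (-6, -1, 4); (1, 0, -4) → (-2, 0, 4)
T2 scale by (1, 2, -1): (-6, -1, 4) → (-6, -2, -4); (-2, 0, 4) → (-2, 0, -4)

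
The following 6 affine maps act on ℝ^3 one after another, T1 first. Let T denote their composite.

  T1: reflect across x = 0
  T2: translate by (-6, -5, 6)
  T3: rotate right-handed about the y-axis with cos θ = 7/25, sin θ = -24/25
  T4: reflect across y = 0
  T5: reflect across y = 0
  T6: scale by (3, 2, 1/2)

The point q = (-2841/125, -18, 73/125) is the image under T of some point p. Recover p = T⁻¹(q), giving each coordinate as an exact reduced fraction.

p = (-5, -4, 8/5)

T1 = [-1 0 0 0; 0 1 0 0; 0 0 1 0; 0 0 0 1]
T2·T1 = [-1 0 0 -6; 0 1 0 -5; 0 0 1 6; 0 0 0 1]
T3·…·T1 = [-7/25 0 -24/25 -186/25; 0 1 0 -5; -24/25 0 7/25 -102/25; 0 0 0 1]
T4·…·T1 = [-7/25 0 -24/25 -186/25; 0 -1 0 5; -24/25 0 7/25 -102/25; 0 0 0 1]
T5·…·T1 = [-7/25 0 -24/25 -186/25; 0 1 0 -5; -24/25 0 7/25 -102/25; 0 0 0 1]
T6·…·T1 = [-21/25 0 -72/25 -558/25; 0 2 0 -10; -12/25 0 7/50 -51/25; 0 0 0 1]
det M = -3; M⁻¹ = [-7/75 0 -48/25 -6; 0 1/2 0 5; -8/25 0 14/25 -6; 0 0 0 1]
M⁻¹ · (-2841/125, -18, 73/125)ᵀ = (-5, -4, 8/5)ᵀ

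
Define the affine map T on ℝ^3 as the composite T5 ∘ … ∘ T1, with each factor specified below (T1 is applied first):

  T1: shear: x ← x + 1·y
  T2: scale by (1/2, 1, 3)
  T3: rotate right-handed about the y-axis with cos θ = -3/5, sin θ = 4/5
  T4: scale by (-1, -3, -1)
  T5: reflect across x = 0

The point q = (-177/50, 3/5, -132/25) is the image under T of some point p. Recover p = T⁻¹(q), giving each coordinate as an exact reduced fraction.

T1 = [1 1 0 0; 0 1 0 0; 0 0 1 0; 0 0 0 1]
T2·T1 = [1/2 1/2 0 0; 0 1 0 0; 0 0 3 0; 0 0 0 1]
T3·…·T1 = [-3/10 -3/10 12/5 0; 0 1 0 0; -2/5 -2/5 -9/5 0; 0 0 0 1]
T4·…·T1 = [3/10 3/10 -12/5 0; 0 -3 0 0; 2/5 2/5 9/5 0; 0 0 0 1]
T5·…·T1 = [-3/10 -3/10 12/5 0; 0 -3 0 0; 2/5 2/5 9/5 0; 0 0 0 1]
det M = 9/2; M⁻¹ = [-6/5 1/3 8/5 0; 0 -1/3 0 0; 4/15 0 1/5 0; 0 0 0 1]
M⁻¹ · (-177/50, 3/5, -132/25)ᵀ = (-4, -1/5, -2)ᵀ

p = (-4, -1/5, -2)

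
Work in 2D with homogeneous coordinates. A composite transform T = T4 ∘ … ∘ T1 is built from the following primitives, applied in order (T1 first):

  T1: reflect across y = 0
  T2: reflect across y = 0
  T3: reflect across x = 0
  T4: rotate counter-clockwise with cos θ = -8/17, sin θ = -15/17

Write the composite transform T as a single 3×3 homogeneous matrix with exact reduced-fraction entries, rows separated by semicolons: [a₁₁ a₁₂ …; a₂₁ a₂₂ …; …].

T1 = [1 0 0; 0 -1 0; 0 0 1]
T2·T1 = [1 0 0; 0 1 0; 0 0 1]
T3·…·T1 = [-1 0 0; 0 1 0; 0 0 1]
T4·…·T1 = [8/17 15/17 0; 15/17 -8/17 0; 0 0 1]

T = [8/17 15/17 0; 15/17 -8/17 0; 0 0 1]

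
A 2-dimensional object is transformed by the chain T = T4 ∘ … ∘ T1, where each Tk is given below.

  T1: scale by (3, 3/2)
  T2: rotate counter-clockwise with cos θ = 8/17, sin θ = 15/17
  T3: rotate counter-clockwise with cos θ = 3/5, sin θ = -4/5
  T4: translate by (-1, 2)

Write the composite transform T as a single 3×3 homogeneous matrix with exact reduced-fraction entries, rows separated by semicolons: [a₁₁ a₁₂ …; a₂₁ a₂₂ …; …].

T1 = [3 0 0; 0 3/2 0; 0 0 1]
T2·T1 = [24/17 -45/34 0; 45/17 12/17 0; 0 0 1]
T3·…·T1 = [252/85 -39/170 0; 39/85 126/85 0; 0 0 1]
T4·…·T1 = [252/85 -39/170 -1; 39/85 126/85 2; 0 0 1]

T = [252/85 -39/170 -1; 39/85 126/85 2; 0 0 1]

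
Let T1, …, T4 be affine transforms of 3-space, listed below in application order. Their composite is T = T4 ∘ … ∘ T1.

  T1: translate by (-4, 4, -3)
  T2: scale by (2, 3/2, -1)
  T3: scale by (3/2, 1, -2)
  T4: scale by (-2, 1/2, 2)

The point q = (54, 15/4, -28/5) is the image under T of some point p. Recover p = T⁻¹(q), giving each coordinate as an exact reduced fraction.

T1 = [1 0 0 -4; 0 1 0 4; 0 0 1 -3; 0 0 0 1]
T2·T1 = [2 0 0 -8; 0 3/2 0 6; 0 0 -1 3; 0 0 0 1]
T3·…·T1 = [3 0 0 -12; 0 3/2 0 6; 0 0 2 -6; 0 0 0 1]
T4·…·T1 = [-6 0 0 24; 0 3/4 0 3; 0 0 4 -12; 0 0 0 1]
det M = -18; M⁻¹ = [-1/6 0 0 4; 0 4/3 0 -4; 0 0 1/4 3; 0 0 0 1]
M⁻¹ · (54, 15/4, -28/5)ᵀ = (-5, 1, 8/5)ᵀ

p = (-5, 1, 8/5)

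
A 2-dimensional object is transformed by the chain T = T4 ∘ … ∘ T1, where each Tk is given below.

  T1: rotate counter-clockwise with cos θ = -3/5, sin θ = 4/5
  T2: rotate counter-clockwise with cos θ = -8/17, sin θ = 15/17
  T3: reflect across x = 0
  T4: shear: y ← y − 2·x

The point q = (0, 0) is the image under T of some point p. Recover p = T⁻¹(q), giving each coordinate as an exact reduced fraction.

T1 = [-3/5 -4/5 0; 4/5 -3/5 0; 0 0 1]
T2·T1 = [-36/85 77/85 0; -77/85 -36/85 0; 0 0 1]
T3·…·T1 = [36/85 -77/85 0; -77/85 -36/85 0; 0 0 1]
T4·…·T1 = [36/85 -77/85 0; -149/85 118/85 0; 0 0 1]
det M = -1; M⁻¹ = [-118/85 -77/85 0; -149/85 -36/85 0; 0 0 1]
M⁻¹ · (0, 0)ᵀ = (0, 0)ᵀ

p = (0, 0)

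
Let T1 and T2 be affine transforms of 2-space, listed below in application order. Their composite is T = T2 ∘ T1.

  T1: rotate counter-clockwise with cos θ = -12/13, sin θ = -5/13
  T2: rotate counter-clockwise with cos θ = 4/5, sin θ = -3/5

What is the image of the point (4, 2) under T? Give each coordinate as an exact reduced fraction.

T1 rotate counter-clockwise with cos θ = -12/13, sin θ = -5/13: (4, 2) → (-38/13, -44/13)
T2 rotate counter-clockwise with cos θ = 4/5, sin θ = -3/5: (-38/13, -44/13) → (-284/65, -62/65)

T(p) = (-284/65, -62/65)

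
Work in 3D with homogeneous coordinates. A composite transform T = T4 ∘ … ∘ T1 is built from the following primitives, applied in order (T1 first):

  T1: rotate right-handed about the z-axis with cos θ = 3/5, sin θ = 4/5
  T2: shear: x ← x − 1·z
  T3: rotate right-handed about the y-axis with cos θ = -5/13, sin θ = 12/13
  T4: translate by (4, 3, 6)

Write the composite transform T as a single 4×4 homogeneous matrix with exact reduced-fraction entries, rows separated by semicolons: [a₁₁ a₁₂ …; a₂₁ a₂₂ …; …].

T1 = [3/5 -4/5 0 0; 4/5 3/5 0 0; 0 0 1 0; 0 0 0 1]
T2·T1 = [3/5 -4/5 -1 0; 4/5 3/5 0 0; 0 0 1 0; 0 0 0 1]
T3·…·T1 = [-3/13 4/13 17/13 0; 4/5 3/5 0 0; -36/65 48/65 7/13 0; 0 0 0 1]
T4·…·T1 = [-3/13 4/13 17/13 4; 4/5 3/5 0 3; -36/65 48/65 7/13 6; 0 0 0 1]

T = [-3/13 4/13 17/13 4; 4/5 3/5 0 3; -36/65 48/65 7/13 6; 0 0 0 1]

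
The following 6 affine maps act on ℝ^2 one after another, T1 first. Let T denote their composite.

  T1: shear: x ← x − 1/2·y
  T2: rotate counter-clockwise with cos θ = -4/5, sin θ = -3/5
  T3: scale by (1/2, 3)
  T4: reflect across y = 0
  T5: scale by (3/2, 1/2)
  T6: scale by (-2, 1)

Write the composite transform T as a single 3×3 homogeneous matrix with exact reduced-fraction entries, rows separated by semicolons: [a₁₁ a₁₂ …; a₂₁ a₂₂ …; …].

T1 = [1 -1/2 0; 0 1 0; 0 0 1]
T2·T1 = [-4/5 1 0; -3/5 -1/2 0; 0 0 1]
T3·…·T1 = [-2/5 1/2 0; -9/5 -3/2 0; 0 0 1]
T4·…·T1 = [-2/5 1/2 0; 9/5 3/2 0; 0 0 1]
T5·…·T1 = [-3/5 3/4 0; 9/10 3/4 0; 0 0 1]
T6·…·T1 = [6/5 -3/2 0; 9/10 3/4 0; 0 0 1]

T = [6/5 -3/2 0; 9/10 3/4 0; 0 0 1]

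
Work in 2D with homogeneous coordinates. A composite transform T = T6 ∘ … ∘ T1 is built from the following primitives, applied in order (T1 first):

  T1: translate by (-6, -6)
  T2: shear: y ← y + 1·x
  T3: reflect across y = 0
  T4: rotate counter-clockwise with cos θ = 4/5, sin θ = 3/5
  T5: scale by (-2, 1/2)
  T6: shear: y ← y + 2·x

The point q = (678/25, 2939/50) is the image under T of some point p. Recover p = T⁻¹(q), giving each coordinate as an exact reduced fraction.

p = (3/5, -4)

T1 = [1 0 -6; 0 1 -6; 0 0 1]
T2·T1 = [1 0 -6; 1 1 -12; 0 0 1]
T3·…·T1 = [1 0 -6; -1 -1 12; 0 0 1]
T4·…·T1 = [7/5 3/5 -12; -1/5 -4/5 6; 0 0 1]
T5·…·T1 = [-14/5 -6/5 24; -1/10 -2/5 3; 0 0 1]
T6·…·T1 = [-14/5 -6/5 24; -57/10 -14/5 51; 0 0 1]
det M = 1; M⁻¹ = [-14/5 6/5 6; 57/10 -14/5 6; 0 0 1]
M⁻¹ · (678/25, 2939/50)ᵀ = (3/5, -4)ᵀ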